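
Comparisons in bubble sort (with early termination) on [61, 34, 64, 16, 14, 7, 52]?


Algorithm: bubble sort (with early termination)
Input: [61, 34, 64, 16, 14, 7, 52]
Sorted: [7, 14, 16, 34, 52, 61, 64]

21


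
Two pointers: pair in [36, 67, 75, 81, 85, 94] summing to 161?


lo=0(36)+hi=5(94)=130
lo=1(67)+hi=5(94)=161

Yes: 67+94=161


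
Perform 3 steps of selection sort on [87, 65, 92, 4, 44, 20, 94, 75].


Initial: [87, 65, 92, 4, 44, 20, 94, 75]
Step 1: min=4 at 3
  Swap: [4, 65, 92, 87, 44, 20, 94, 75]
Step 2: min=20 at 5
  Swap: [4, 20, 92, 87, 44, 65, 94, 75]
Step 3: min=44 at 4
  Swap: [4, 20, 44, 87, 92, 65, 94, 75]

After 3 steps: [4, 20, 44, 87, 92, 65, 94, 75]


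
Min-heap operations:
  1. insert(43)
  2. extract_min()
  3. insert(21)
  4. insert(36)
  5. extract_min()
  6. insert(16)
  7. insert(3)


insert(43) -> [43]
extract_min()->43, []
insert(21) -> [21]
insert(36) -> [21, 36]
extract_min()->21, [36]
insert(16) -> [16, 36]
insert(3) -> [3, 36, 16]

Final heap: [3, 36, 16]


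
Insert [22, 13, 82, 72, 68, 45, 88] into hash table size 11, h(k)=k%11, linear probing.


Insert 22: h=0 -> slot 0
Insert 13: h=2 -> slot 2
Insert 82: h=5 -> slot 5
Insert 72: h=6 -> slot 6
Insert 68: h=2, 1 probes -> slot 3
Insert 45: h=1 -> slot 1
Insert 88: h=0, 4 probes -> slot 4

Table: [22, 45, 13, 68, 88, 82, 72, None, None, None, None]


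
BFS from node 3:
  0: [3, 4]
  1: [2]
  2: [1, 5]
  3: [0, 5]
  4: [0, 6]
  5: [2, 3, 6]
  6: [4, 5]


Visit 3, enqueue [0, 5]
Visit 0, enqueue [4]
Visit 5, enqueue [2, 6]
Visit 4, enqueue []
Visit 2, enqueue [1]
Visit 6, enqueue []
Visit 1, enqueue []

BFS order: [3, 0, 5, 4, 2, 6, 1]


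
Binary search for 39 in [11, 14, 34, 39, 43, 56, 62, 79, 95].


Step 1: lo=0, hi=8, mid=4, val=43
Step 2: lo=0, hi=3, mid=1, val=14
Step 3: lo=2, hi=3, mid=2, val=34
Step 4: lo=3, hi=3, mid=3, val=39

Found at index 3


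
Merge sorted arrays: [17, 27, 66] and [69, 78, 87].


Take 17 from A
Take 27 from A
Take 66 from A

Merged: [17, 27, 66, 69, 78, 87]


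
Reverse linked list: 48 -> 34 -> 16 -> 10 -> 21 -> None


Step 1: curr=48, set curr.next=prev(None) | reversed so far: 48
Step 2: curr=34, set curr.next=prev(48) | reversed so far: 34 -> 48
Step 3: curr=16, set curr.next=prev(34) | reversed so far: 16 -> 34 -> 48
Step 4: curr=10, set curr.next=prev(16) | reversed so far: 10 -> 16 -> 34 -> 48
Step 5: curr=21, set curr.next=prev(10) | reversed so far: 21 -> 10 -> 16 -> 34 -> 48

21 -> 10 -> 16 -> 34 -> 48 -> None


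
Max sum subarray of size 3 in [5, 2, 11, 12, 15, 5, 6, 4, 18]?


[0:3]: 18
[1:4]: 25
[2:5]: 38
[3:6]: 32
[4:7]: 26
[5:8]: 15
[6:9]: 28

Max: 38 at [2:5]


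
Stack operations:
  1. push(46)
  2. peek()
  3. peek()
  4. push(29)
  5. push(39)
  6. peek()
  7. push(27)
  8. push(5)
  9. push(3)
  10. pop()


push(46) -> [46]
peek()->46
peek()->46
push(29) -> [46, 29]
push(39) -> [46, 29, 39]
peek()->39
push(27) -> [46, 29, 39, 27]
push(5) -> [46, 29, 39, 27, 5]
push(3) -> [46, 29, 39, 27, 5, 3]
pop()->3, [46, 29, 39, 27, 5]

Final stack: [46, 29, 39, 27, 5]


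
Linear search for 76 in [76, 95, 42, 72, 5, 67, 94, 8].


i=0: 76==76 found!

Found at 0, 1 comps


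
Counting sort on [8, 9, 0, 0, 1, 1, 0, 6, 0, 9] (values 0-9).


Input: [8, 9, 0, 0, 1, 1, 0, 6, 0, 9]
Counts: [4, 2, 0, 0, 0, 0, 1, 0, 1, 2]

Sorted: [0, 0, 0, 0, 1, 1, 6, 8, 9, 9]


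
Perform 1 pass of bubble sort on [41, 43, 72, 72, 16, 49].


Initial: [41, 43, 72, 72, 16, 49]
Pass 1: [41, 43, 72, 16, 49, 72] (2 swaps)

After 1 pass: [41, 43, 72, 16, 49, 72]


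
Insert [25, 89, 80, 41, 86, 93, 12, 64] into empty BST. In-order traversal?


Insert 25: root
Insert 89: R from 25
Insert 80: R from 25 -> L from 89
Insert 41: R from 25 -> L from 89 -> L from 80
Insert 86: R from 25 -> L from 89 -> R from 80
Insert 93: R from 25 -> R from 89
Insert 12: L from 25
Insert 64: R from 25 -> L from 89 -> L from 80 -> R from 41

In-order: [12, 25, 41, 64, 80, 86, 89, 93]


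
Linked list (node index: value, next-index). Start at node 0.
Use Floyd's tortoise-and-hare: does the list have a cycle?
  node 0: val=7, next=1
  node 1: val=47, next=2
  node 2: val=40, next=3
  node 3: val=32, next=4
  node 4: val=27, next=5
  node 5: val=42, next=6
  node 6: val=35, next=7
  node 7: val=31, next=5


Floyd's tortoise (slow, +1) and hare (fast, +2):
  init: slow=0, fast=0
  step 1: slow=1, fast=2
  step 2: slow=2, fast=4
  step 3: slow=3, fast=6
  step 4: slow=4, fast=5
  step 5: slow=5, fast=7
  step 6: slow=6, fast=6
  slow == fast at node 6: cycle detected

Cycle: yes


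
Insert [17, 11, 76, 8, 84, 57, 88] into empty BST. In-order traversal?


Insert 17: root
Insert 11: L from 17
Insert 76: R from 17
Insert 8: L from 17 -> L from 11
Insert 84: R from 17 -> R from 76
Insert 57: R from 17 -> L from 76
Insert 88: R from 17 -> R from 76 -> R from 84

In-order: [8, 11, 17, 57, 76, 84, 88]


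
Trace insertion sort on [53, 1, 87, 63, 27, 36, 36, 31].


Initial: [53, 1, 87, 63, 27, 36, 36, 31]
Insert 1: [1, 53, 87, 63, 27, 36, 36, 31]
Insert 87: [1, 53, 87, 63, 27, 36, 36, 31]
Insert 63: [1, 53, 63, 87, 27, 36, 36, 31]
Insert 27: [1, 27, 53, 63, 87, 36, 36, 31]
Insert 36: [1, 27, 36, 53, 63, 87, 36, 31]
Insert 36: [1, 27, 36, 36, 53, 63, 87, 31]
Insert 31: [1, 27, 31, 36, 36, 53, 63, 87]

Sorted: [1, 27, 31, 36, 36, 53, 63, 87]


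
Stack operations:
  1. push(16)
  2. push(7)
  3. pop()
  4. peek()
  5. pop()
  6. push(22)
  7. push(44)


push(16) -> [16]
push(7) -> [16, 7]
pop()->7, [16]
peek()->16
pop()->16, []
push(22) -> [22]
push(44) -> [22, 44]

Final stack: [22, 44]


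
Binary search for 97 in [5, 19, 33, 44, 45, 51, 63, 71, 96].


Step 1: lo=0, hi=8, mid=4, val=45
Step 2: lo=5, hi=8, mid=6, val=63
Step 3: lo=7, hi=8, mid=7, val=71
Step 4: lo=8, hi=8, mid=8, val=96

Not found


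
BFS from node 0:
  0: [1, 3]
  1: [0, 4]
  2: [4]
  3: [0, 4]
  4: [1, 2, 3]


Visit 0, enqueue [1, 3]
Visit 1, enqueue [4]
Visit 3, enqueue []
Visit 4, enqueue [2]
Visit 2, enqueue []

BFS order: [0, 1, 3, 4, 2]


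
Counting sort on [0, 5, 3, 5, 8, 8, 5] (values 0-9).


Input: [0, 5, 3, 5, 8, 8, 5]
Counts: [1, 0, 0, 1, 0, 3, 0, 0, 2, 0]

Sorted: [0, 3, 5, 5, 5, 8, 8]


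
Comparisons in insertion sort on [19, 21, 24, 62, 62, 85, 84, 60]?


Algorithm: insertion sort
Input: [19, 21, 24, 62, 62, 85, 84, 60]
Sorted: [19, 21, 24, 60, 62, 62, 84, 85]

12


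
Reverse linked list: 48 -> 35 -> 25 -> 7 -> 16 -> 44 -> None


Step 1: curr=48, set curr.next=prev(None) | reversed so far: 48
Step 2: curr=35, set curr.next=prev(48) | reversed so far: 35 -> 48
Step 3: curr=25, set curr.next=prev(35) | reversed so far: 25 -> 35 -> 48
Step 4: curr=7, set curr.next=prev(25) | reversed so far: 7 -> 25 -> 35 -> 48
Step 5: curr=16, set curr.next=prev(7) | reversed so far: 16 -> 7 -> 25 -> 35 -> 48
Step 6: curr=44, set curr.next=prev(16) | reversed so far: 44 -> 16 -> 7 -> 25 -> 35 -> 48

44 -> 16 -> 7 -> 25 -> 35 -> 48 -> None


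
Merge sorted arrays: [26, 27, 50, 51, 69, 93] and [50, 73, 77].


Take 26 from A
Take 27 from A
Take 50 from A
Take 50 from B
Take 51 from A
Take 69 from A
Take 73 from B
Take 77 from B

Merged: [26, 27, 50, 50, 51, 69, 73, 77, 93]


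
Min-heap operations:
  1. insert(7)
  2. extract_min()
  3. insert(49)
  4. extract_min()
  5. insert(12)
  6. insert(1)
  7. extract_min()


insert(7) -> [7]
extract_min()->7, []
insert(49) -> [49]
extract_min()->49, []
insert(12) -> [12]
insert(1) -> [1, 12]
extract_min()->1, [12]

Final heap: [12]


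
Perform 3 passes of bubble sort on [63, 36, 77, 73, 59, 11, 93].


Initial: [63, 36, 77, 73, 59, 11, 93]
Pass 1: [36, 63, 73, 59, 11, 77, 93] (4 swaps)
Pass 2: [36, 63, 59, 11, 73, 77, 93] (2 swaps)
Pass 3: [36, 59, 11, 63, 73, 77, 93] (2 swaps)

After 3 passes: [36, 59, 11, 63, 73, 77, 93]


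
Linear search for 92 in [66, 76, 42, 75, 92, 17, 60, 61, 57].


i=0: 66!=92
i=1: 76!=92
i=2: 42!=92
i=3: 75!=92
i=4: 92==92 found!

Found at 4, 5 comps


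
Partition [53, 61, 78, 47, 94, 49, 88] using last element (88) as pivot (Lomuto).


Pivot: 88
  53 <= 88: advance i (no swap)
  61 <= 88: advance i (no swap)
  78 <= 88: advance i (no swap)
  47 <= 88: advance i (no swap)
  49 <= 88: swap -> [53, 61, 78, 47, 49, 94, 88]
Place pivot at 5: [53, 61, 78, 47, 49, 88, 94]

Partitioned: [53, 61, 78, 47, 49, 88, 94]


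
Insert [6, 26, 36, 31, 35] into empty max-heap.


Insert 6: [6]
Insert 26: [26, 6]
Insert 36: [36, 6, 26]
Insert 31: [36, 31, 26, 6]
Insert 35: [36, 35, 26, 6, 31]

Final heap: [36, 35, 26, 6, 31]


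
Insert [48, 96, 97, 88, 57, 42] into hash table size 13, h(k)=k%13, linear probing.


Insert 48: h=9 -> slot 9
Insert 96: h=5 -> slot 5
Insert 97: h=6 -> slot 6
Insert 88: h=10 -> slot 10
Insert 57: h=5, 2 probes -> slot 7
Insert 42: h=3 -> slot 3

Table: [None, None, None, 42, None, 96, 97, 57, None, 48, 88, None, None]


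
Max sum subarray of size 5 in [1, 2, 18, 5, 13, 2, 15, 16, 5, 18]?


[0:5]: 39
[1:6]: 40
[2:7]: 53
[3:8]: 51
[4:9]: 51
[5:10]: 56

Max: 56 at [5:10]


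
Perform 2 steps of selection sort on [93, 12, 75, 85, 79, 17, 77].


Initial: [93, 12, 75, 85, 79, 17, 77]
Step 1: min=12 at 1
  Swap: [12, 93, 75, 85, 79, 17, 77]
Step 2: min=17 at 5
  Swap: [12, 17, 75, 85, 79, 93, 77]

After 2 steps: [12, 17, 75, 85, 79, 93, 77]


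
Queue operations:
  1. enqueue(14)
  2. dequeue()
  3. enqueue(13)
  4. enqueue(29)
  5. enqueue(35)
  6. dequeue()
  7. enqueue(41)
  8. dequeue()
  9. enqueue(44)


enqueue(14) -> [14]
dequeue()->14, []
enqueue(13) -> [13]
enqueue(29) -> [13, 29]
enqueue(35) -> [13, 29, 35]
dequeue()->13, [29, 35]
enqueue(41) -> [29, 35, 41]
dequeue()->29, [35, 41]
enqueue(44) -> [35, 41, 44]

Final queue: [35, 41, 44]


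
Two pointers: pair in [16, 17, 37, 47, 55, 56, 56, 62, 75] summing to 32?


lo=0(16)+hi=8(75)=91
lo=0(16)+hi=7(62)=78
lo=0(16)+hi=6(56)=72
lo=0(16)+hi=5(56)=72
lo=0(16)+hi=4(55)=71
lo=0(16)+hi=3(47)=63
lo=0(16)+hi=2(37)=53
lo=0(16)+hi=1(17)=33

No pair found


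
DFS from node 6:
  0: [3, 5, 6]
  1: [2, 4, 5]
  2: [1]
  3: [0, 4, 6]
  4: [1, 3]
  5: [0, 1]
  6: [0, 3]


Visit 6, push [3, 0]
Visit 0, push [5, 3]
Visit 3, push [4]
Visit 4, push [1]
Visit 1, push [5, 2]
Visit 2, push []
Visit 5, push []

DFS order: [6, 0, 3, 4, 1, 2, 5]


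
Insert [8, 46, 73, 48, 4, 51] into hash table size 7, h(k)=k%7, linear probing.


Insert 8: h=1 -> slot 1
Insert 46: h=4 -> slot 4
Insert 73: h=3 -> slot 3
Insert 48: h=6 -> slot 6
Insert 4: h=4, 1 probes -> slot 5
Insert 51: h=2 -> slot 2

Table: [None, 8, 51, 73, 46, 4, 48]


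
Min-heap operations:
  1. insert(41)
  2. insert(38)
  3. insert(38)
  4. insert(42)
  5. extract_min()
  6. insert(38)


insert(41) -> [41]
insert(38) -> [38, 41]
insert(38) -> [38, 41, 38]
insert(42) -> [38, 41, 38, 42]
extract_min()->38, [38, 41, 42]
insert(38) -> [38, 38, 42, 41]

Final heap: [38, 38, 42, 41]


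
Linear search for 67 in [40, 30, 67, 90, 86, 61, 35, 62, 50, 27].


i=0: 40!=67
i=1: 30!=67
i=2: 67==67 found!

Found at 2, 3 comps


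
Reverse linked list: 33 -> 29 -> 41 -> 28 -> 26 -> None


Step 1: curr=33, set curr.next=prev(None) | reversed so far: 33
Step 2: curr=29, set curr.next=prev(33) | reversed so far: 29 -> 33
Step 3: curr=41, set curr.next=prev(29) | reversed so far: 41 -> 29 -> 33
Step 4: curr=28, set curr.next=prev(41) | reversed so far: 28 -> 41 -> 29 -> 33
Step 5: curr=26, set curr.next=prev(28) | reversed so far: 26 -> 28 -> 41 -> 29 -> 33

26 -> 28 -> 41 -> 29 -> 33 -> None


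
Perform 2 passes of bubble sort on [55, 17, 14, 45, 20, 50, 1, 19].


Initial: [55, 17, 14, 45, 20, 50, 1, 19]
Pass 1: [17, 14, 45, 20, 50, 1, 19, 55] (7 swaps)
Pass 2: [14, 17, 20, 45, 1, 19, 50, 55] (4 swaps)

After 2 passes: [14, 17, 20, 45, 1, 19, 50, 55]


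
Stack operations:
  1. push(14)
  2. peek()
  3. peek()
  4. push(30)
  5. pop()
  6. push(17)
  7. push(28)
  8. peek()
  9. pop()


push(14) -> [14]
peek()->14
peek()->14
push(30) -> [14, 30]
pop()->30, [14]
push(17) -> [14, 17]
push(28) -> [14, 17, 28]
peek()->28
pop()->28, [14, 17]

Final stack: [14, 17]


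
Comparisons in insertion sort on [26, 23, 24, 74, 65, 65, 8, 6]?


Algorithm: insertion sort
Input: [26, 23, 24, 74, 65, 65, 8, 6]
Sorted: [6, 8, 23, 24, 26, 65, 65, 74]

21


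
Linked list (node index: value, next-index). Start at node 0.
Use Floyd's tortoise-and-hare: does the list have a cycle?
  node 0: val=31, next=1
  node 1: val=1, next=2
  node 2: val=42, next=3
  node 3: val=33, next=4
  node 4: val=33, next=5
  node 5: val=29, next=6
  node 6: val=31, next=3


Floyd's tortoise (slow, +1) and hare (fast, +2):
  init: slow=0, fast=0
  step 1: slow=1, fast=2
  step 2: slow=2, fast=4
  step 3: slow=3, fast=6
  step 4: slow=4, fast=4
  slow == fast at node 4: cycle detected

Cycle: yes


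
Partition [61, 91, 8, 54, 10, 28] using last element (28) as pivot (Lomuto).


Pivot: 28
  8 <= 28: swap -> [8, 91, 61, 54, 10, 28]
  10 <= 28: swap -> [8, 10, 61, 54, 91, 28]
Place pivot at 2: [8, 10, 28, 54, 91, 61]

Partitioned: [8, 10, 28, 54, 91, 61]


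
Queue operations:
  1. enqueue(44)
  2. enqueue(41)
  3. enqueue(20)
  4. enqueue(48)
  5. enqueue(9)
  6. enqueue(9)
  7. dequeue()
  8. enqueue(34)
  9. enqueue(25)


enqueue(44) -> [44]
enqueue(41) -> [44, 41]
enqueue(20) -> [44, 41, 20]
enqueue(48) -> [44, 41, 20, 48]
enqueue(9) -> [44, 41, 20, 48, 9]
enqueue(9) -> [44, 41, 20, 48, 9, 9]
dequeue()->44, [41, 20, 48, 9, 9]
enqueue(34) -> [41, 20, 48, 9, 9, 34]
enqueue(25) -> [41, 20, 48, 9, 9, 34, 25]

Final queue: [41, 20, 48, 9, 9, 34, 25]


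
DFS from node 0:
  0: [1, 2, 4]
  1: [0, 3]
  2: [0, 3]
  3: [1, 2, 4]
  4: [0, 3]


Visit 0, push [4, 2, 1]
Visit 1, push [3]
Visit 3, push [4, 2]
Visit 2, push []
Visit 4, push []

DFS order: [0, 1, 3, 2, 4]


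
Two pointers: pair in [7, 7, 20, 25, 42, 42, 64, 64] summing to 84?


lo=0(7)+hi=7(64)=71
lo=1(7)+hi=7(64)=71
lo=2(20)+hi=7(64)=84

Yes: 20+64=84


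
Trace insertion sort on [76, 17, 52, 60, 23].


Initial: [76, 17, 52, 60, 23]
Insert 17: [17, 76, 52, 60, 23]
Insert 52: [17, 52, 76, 60, 23]
Insert 60: [17, 52, 60, 76, 23]
Insert 23: [17, 23, 52, 60, 76]

Sorted: [17, 23, 52, 60, 76]


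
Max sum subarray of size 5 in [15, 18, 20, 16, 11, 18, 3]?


[0:5]: 80
[1:6]: 83
[2:7]: 68

Max: 83 at [1:6]


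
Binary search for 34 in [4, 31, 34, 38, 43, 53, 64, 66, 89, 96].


Step 1: lo=0, hi=9, mid=4, val=43
Step 2: lo=0, hi=3, mid=1, val=31
Step 3: lo=2, hi=3, mid=2, val=34

Found at index 2


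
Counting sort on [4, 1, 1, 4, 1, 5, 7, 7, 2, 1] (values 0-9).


Input: [4, 1, 1, 4, 1, 5, 7, 7, 2, 1]
Counts: [0, 4, 1, 0, 2, 1, 0, 2, 0, 0]

Sorted: [1, 1, 1, 1, 2, 4, 4, 5, 7, 7]


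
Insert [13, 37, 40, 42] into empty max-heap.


Insert 13: [13]
Insert 37: [37, 13]
Insert 40: [40, 13, 37]
Insert 42: [42, 40, 37, 13]

Final heap: [42, 40, 37, 13]


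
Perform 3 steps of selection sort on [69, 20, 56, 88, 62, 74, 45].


Initial: [69, 20, 56, 88, 62, 74, 45]
Step 1: min=20 at 1
  Swap: [20, 69, 56, 88, 62, 74, 45]
Step 2: min=45 at 6
  Swap: [20, 45, 56, 88, 62, 74, 69]
Step 3: min=56 at 2
  Swap: [20, 45, 56, 88, 62, 74, 69]

After 3 steps: [20, 45, 56, 88, 62, 74, 69]


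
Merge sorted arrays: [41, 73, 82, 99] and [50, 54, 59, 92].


Take 41 from A
Take 50 from B
Take 54 from B
Take 59 from B
Take 73 from A
Take 82 from A
Take 92 from B

Merged: [41, 50, 54, 59, 73, 82, 92, 99]


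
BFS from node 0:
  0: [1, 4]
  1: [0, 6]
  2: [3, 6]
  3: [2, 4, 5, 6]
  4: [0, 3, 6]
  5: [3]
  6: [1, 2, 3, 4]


Visit 0, enqueue [1, 4]
Visit 1, enqueue [6]
Visit 4, enqueue [3]
Visit 6, enqueue [2]
Visit 3, enqueue [5]
Visit 2, enqueue []
Visit 5, enqueue []

BFS order: [0, 1, 4, 6, 3, 2, 5]


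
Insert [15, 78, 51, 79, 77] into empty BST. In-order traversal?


Insert 15: root
Insert 78: R from 15
Insert 51: R from 15 -> L from 78
Insert 79: R from 15 -> R from 78
Insert 77: R from 15 -> L from 78 -> R from 51

In-order: [15, 51, 77, 78, 79]


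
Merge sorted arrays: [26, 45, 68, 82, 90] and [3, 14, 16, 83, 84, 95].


Take 3 from B
Take 14 from B
Take 16 from B
Take 26 from A
Take 45 from A
Take 68 from A
Take 82 from A
Take 83 from B
Take 84 from B
Take 90 from A

Merged: [3, 14, 16, 26, 45, 68, 82, 83, 84, 90, 95]


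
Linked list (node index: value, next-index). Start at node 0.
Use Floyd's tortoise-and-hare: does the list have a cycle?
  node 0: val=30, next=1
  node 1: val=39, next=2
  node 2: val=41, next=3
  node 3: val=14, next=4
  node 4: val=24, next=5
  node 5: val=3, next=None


Floyd's tortoise (slow, +1) and hare (fast, +2):
  init: slow=0, fast=0
  step 1: slow=1, fast=2
  step 2: slow=2, fast=4
  step 3: fast 4->5->None, no cycle

Cycle: no


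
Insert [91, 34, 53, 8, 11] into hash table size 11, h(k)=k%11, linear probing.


Insert 91: h=3 -> slot 3
Insert 34: h=1 -> slot 1
Insert 53: h=9 -> slot 9
Insert 8: h=8 -> slot 8
Insert 11: h=0 -> slot 0

Table: [11, 34, None, 91, None, None, None, None, 8, 53, None]


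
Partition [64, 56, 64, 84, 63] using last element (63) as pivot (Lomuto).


Pivot: 63
  56 <= 63: swap -> [56, 64, 64, 84, 63]
Place pivot at 1: [56, 63, 64, 84, 64]

Partitioned: [56, 63, 64, 84, 64]


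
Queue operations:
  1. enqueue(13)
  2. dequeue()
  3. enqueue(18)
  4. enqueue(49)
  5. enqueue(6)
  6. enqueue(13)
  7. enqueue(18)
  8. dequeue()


enqueue(13) -> [13]
dequeue()->13, []
enqueue(18) -> [18]
enqueue(49) -> [18, 49]
enqueue(6) -> [18, 49, 6]
enqueue(13) -> [18, 49, 6, 13]
enqueue(18) -> [18, 49, 6, 13, 18]
dequeue()->18, [49, 6, 13, 18]

Final queue: [49, 6, 13, 18]


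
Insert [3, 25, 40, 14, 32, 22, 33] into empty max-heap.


Insert 3: [3]
Insert 25: [25, 3]
Insert 40: [40, 3, 25]
Insert 14: [40, 14, 25, 3]
Insert 32: [40, 32, 25, 3, 14]
Insert 22: [40, 32, 25, 3, 14, 22]
Insert 33: [40, 32, 33, 3, 14, 22, 25]

Final heap: [40, 32, 33, 3, 14, 22, 25]


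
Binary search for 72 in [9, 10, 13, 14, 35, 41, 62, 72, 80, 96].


Step 1: lo=0, hi=9, mid=4, val=35
Step 2: lo=5, hi=9, mid=7, val=72

Found at index 7


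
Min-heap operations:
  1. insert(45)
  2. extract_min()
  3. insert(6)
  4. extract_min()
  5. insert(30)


insert(45) -> [45]
extract_min()->45, []
insert(6) -> [6]
extract_min()->6, []
insert(30) -> [30]

Final heap: [30]


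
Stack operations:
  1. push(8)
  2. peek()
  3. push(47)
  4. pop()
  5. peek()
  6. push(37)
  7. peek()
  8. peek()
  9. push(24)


push(8) -> [8]
peek()->8
push(47) -> [8, 47]
pop()->47, [8]
peek()->8
push(37) -> [8, 37]
peek()->37
peek()->37
push(24) -> [8, 37, 24]

Final stack: [8, 37, 24]


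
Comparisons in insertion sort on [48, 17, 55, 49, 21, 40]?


Algorithm: insertion sort
Input: [48, 17, 55, 49, 21, 40]
Sorted: [17, 21, 40, 48, 49, 55]

12


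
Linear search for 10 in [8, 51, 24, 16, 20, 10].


i=0: 8!=10
i=1: 51!=10
i=2: 24!=10
i=3: 16!=10
i=4: 20!=10
i=5: 10==10 found!

Found at 5, 6 comps


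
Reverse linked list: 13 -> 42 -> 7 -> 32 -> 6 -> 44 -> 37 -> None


Step 1: curr=13, set curr.next=prev(None) | reversed so far: 13
Step 2: curr=42, set curr.next=prev(13) | reversed so far: 42 -> 13
Step 3: curr=7, set curr.next=prev(42) | reversed so far: 7 -> 42 -> 13
Step 4: curr=32, set curr.next=prev(7) | reversed so far: 32 -> 7 -> 42 -> 13
Step 5: curr=6, set curr.next=prev(32) | reversed so far: 6 -> 32 -> 7 -> 42 -> 13
Step 6: curr=44, set curr.next=prev(6) | reversed so far: 44 -> 6 -> 32 -> 7 -> 42 -> 13
Step 7: curr=37, set curr.next=prev(44) | reversed so far: 37 -> 44 -> 6 -> 32 -> 7 -> 42 -> 13

37 -> 44 -> 6 -> 32 -> 7 -> 42 -> 13 -> None


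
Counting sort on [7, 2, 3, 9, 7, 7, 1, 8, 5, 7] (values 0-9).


Input: [7, 2, 3, 9, 7, 7, 1, 8, 5, 7]
Counts: [0, 1, 1, 1, 0, 1, 0, 4, 1, 1]

Sorted: [1, 2, 3, 5, 7, 7, 7, 7, 8, 9]


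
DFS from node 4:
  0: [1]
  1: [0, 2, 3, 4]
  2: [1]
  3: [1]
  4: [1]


Visit 4, push [1]
Visit 1, push [3, 2, 0]
Visit 0, push []
Visit 2, push []
Visit 3, push []

DFS order: [4, 1, 0, 2, 3]


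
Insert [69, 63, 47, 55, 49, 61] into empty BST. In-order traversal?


Insert 69: root
Insert 63: L from 69
Insert 47: L from 69 -> L from 63
Insert 55: L from 69 -> L from 63 -> R from 47
Insert 49: L from 69 -> L from 63 -> R from 47 -> L from 55
Insert 61: L from 69 -> L from 63 -> R from 47 -> R from 55

In-order: [47, 49, 55, 61, 63, 69]


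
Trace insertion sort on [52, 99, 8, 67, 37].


Initial: [52, 99, 8, 67, 37]
Insert 99: [52, 99, 8, 67, 37]
Insert 8: [8, 52, 99, 67, 37]
Insert 67: [8, 52, 67, 99, 37]
Insert 37: [8, 37, 52, 67, 99]

Sorted: [8, 37, 52, 67, 99]


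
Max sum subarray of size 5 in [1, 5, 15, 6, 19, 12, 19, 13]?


[0:5]: 46
[1:6]: 57
[2:7]: 71
[3:8]: 69

Max: 71 at [2:7]


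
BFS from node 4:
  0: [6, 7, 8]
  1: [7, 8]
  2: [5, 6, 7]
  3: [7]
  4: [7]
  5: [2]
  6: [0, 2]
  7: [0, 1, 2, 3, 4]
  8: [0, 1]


Visit 4, enqueue [7]
Visit 7, enqueue [0, 1, 2, 3]
Visit 0, enqueue [6, 8]
Visit 1, enqueue []
Visit 2, enqueue [5]
Visit 3, enqueue []
Visit 6, enqueue []
Visit 8, enqueue []
Visit 5, enqueue []

BFS order: [4, 7, 0, 1, 2, 3, 6, 8, 5]


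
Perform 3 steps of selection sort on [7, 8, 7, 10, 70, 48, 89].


Initial: [7, 8, 7, 10, 70, 48, 89]
Step 1: min=7 at 0
  Swap: [7, 8, 7, 10, 70, 48, 89]
Step 2: min=7 at 2
  Swap: [7, 7, 8, 10, 70, 48, 89]
Step 3: min=8 at 2
  Swap: [7, 7, 8, 10, 70, 48, 89]

After 3 steps: [7, 7, 8, 10, 70, 48, 89]


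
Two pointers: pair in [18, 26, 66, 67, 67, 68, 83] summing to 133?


lo=0(18)+hi=6(83)=101
lo=1(26)+hi=6(83)=109
lo=2(66)+hi=6(83)=149
lo=2(66)+hi=5(68)=134
lo=2(66)+hi=4(67)=133

Yes: 66+67=133


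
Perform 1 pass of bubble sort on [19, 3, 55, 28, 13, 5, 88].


Initial: [19, 3, 55, 28, 13, 5, 88]
Pass 1: [3, 19, 28, 13, 5, 55, 88] (4 swaps)

After 1 pass: [3, 19, 28, 13, 5, 55, 88]


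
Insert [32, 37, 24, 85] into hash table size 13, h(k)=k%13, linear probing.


Insert 32: h=6 -> slot 6
Insert 37: h=11 -> slot 11
Insert 24: h=11, 1 probes -> slot 12
Insert 85: h=7 -> slot 7

Table: [None, None, None, None, None, None, 32, 85, None, None, None, 37, 24]


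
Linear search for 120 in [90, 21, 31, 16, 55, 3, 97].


i=0: 90!=120
i=1: 21!=120
i=2: 31!=120
i=3: 16!=120
i=4: 55!=120
i=5: 3!=120
i=6: 97!=120

Not found, 7 comps


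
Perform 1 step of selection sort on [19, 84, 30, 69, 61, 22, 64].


Initial: [19, 84, 30, 69, 61, 22, 64]
Step 1: min=19 at 0
  Swap: [19, 84, 30, 69, 61, 22, 64]

After 1 step: [19, 84, 30, 69, 61, 22, 64]


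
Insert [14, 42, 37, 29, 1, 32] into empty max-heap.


Insert 14: [14]
Insert 42: [42, 14]
Insert 37: [42, 14, 37]
Insert 29: [42, 29, 37, 14]
Insert 1: [42, 29, 37, 14, 1]
Insert 32: [42, 29, 37, 14, 1, 32]

Final heap: [42, 29, 37, 14, 1, 32]


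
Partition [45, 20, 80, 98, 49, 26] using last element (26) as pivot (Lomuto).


Pivot: 26
  20 <= 26: swap -> [20, 45, 80, 98, 49, 26]
Place pivot at 1: [20, 26, 80, 98, 49, 45]

Partitioned: [20, 26, 80, 98, 49, 45]


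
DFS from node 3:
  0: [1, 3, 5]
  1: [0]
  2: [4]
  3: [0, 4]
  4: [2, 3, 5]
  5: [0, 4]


Visit 3, push [4, 0]
Visit 0, push [5, 1]
Visit 1, push []
Visit 5, push [4]
Visit 4, push [2]
Visit 2, push []

DFS order: [3, 0, 1, 5, 4, 2]


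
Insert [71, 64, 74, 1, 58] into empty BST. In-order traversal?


Insert 71: root
Insert 64: L from 71
Insert 74: R from 71
Insert 1: L from 71 -> L from 64
Insert 58: L from 71 -> L from 64 -> R from 1

In-order: [1, 58, 64, 71, 74]


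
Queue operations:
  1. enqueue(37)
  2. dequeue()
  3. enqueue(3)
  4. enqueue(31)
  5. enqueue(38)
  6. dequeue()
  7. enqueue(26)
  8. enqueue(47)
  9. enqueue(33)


enqueue(37) -> [37]
dequeue()->37, []
enqueue(3) -> [3]
enqueue(31) -> [3, 31]
enqueue(38) -> [3, 31, 38]
dequeue()->3, [31, 38]
enqueue(26) -> [31, 38, 26]
enqueue(47) -> [31, 38, 26, 47]
enqueue(33) -> [31, 38, 26, 47, 33]

Final queue: [31, 38, 26, 47, 33]


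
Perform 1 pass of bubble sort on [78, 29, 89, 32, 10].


Initial: [78, 29, 89, 32, 10]
Pass 1: [29, 78, 32, 10, 89] (3 swaps)

After 1 pass: [29, 78, 32, 10, 89]


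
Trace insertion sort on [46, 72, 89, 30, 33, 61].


Initial: [46, 72, 89, 30, 33, 61]
Insert 72: [46, 72, 89, 30, 33, 61]
Insert 89: [46, 72, 89, 30, 33, 61]
Insert 30: [30, 46, 72, 89, 33, 61]
Insert 33: [30, 33, 46, 72, 89, 61]
Insert 61: [30, 33, 46, 61, 72, 89]

Sorted: [30, 33, 46, 61, 72, 89]


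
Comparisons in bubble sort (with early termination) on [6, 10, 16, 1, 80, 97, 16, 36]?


Algorithm: bubble sort (with early termination)
Input: [6, 10, 16, 1, 80, 97, 16, 36]
Sorted: [1, 6, 10, 16, 16, 36, 80, 97]

22


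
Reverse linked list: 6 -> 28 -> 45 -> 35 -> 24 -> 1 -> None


Step 1: curr=6, set curr.next=prev(None) | reversed so far: 6
Step 2: curr=28, set curr.next=prev(6) | reversed so far: 28 -> 6
Step 3: curr=45, set curr.next=prev(28) | reversed so far: 45 -> 28 -> 6
Step 4: curr=35, set curr.next=prev(45) | reversed so far: 35 -> 45 -> 28 -> 6
Step 5: curr=24, set curr.next=prev(35) | reversed so far: 24 -> 35 -> 45 -> 28 -> 6
Step 6: curr=1, set curr.next=prev(24) | reversed so far: 1 -> 24 -> 35 -> 45 -> 28 -> 6

1 -> 24 -> 35 -> 45 -> 28 -> 6 -> None


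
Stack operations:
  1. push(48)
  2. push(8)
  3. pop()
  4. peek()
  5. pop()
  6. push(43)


push(48) -> [48]
push(8) -> [48, 8]
pop()->8, [48]
peek()->48
pop()->48, []
push(43) -> [43]

Final stack: [43]


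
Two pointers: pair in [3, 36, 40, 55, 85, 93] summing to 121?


lo=0(3)+hi=5(93)=96
lo=1(36)+hi=5(93)=129
lo=1(36)+hi=4(85)=121

Yes: 36+85=121


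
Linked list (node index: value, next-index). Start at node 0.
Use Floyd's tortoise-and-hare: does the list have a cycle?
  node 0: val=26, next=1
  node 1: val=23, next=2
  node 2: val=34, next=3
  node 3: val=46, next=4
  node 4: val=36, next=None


Floyd's tortoise (slow, +1) and hare (fast, +2):
  init: slow=0, fast=0
  step 1: slow=1, fast=2
  step 2: slow=2, fast=4
  step 3: fast -> None, no cycle

Cycle: no


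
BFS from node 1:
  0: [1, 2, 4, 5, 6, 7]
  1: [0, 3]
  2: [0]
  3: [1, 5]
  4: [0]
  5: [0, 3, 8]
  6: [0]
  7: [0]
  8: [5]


Visit 1, enqueue [0, 3]
Visit 0, enqueue [2, 4, 5, 6, 7]
Visit 3, enqueue []
Visit 2, enqueue []
Visit 4, enqueue []
Visit 5, enqueue [8]
Visit 6, enqueue []
Visit 7, enqueue []
Visit 8, enqueue []

BFS order: [1, 0, 3, 2, 4, 5, 6, 7, 8]


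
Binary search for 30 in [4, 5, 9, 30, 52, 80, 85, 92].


Step 1: lo=0, hi=7, mid=3, val=30

Found at index 3


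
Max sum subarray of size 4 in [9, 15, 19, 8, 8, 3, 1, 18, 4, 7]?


[0:4]: 51
[1:5]: 50
[2:6]: 38
[3:7]: 20
[4:8]: 30
[5:9]: 26
[6:10]: 30

Max: 51 at [0:4]


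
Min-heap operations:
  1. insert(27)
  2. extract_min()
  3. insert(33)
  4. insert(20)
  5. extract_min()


insert(27) -> [27]
extract_min()->27, []
insert(33) -> [33]
insert(20) -> [20, 33]
extract_min()->20, [33]

Final heap: [33]


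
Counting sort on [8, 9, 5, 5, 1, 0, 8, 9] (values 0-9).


Input: [8, 9, 5, 5, 1, 0, 8, 9]
Counts: [1, 1, 0, 0, 0, 2, 0, 0, 2, 2]

Sorted: [0, 1, 5, 5, 8, 8, 9, 9]


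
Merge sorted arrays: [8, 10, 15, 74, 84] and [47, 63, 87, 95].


Take 8 from A
Take 10 from A
Take 15 from A
Take 47 from B
Take 63 from B
Take 74 from A
Take 84 from A

Merged: [8, 10, 15, 47, 63, 74, 84, 87, 95]


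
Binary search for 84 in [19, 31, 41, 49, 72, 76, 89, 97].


Step 1: lo=0, hi=7, mid=3, val=49
Step 2: lo=4, hi=7, mid=5, val=76
Step 3: lo=6, hi=7, mid=6, val=89

Not found


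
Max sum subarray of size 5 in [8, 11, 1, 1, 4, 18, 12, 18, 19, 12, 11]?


[0:5]: 25
[1:6]: 35
[2:7]: 36
[3:8]: 53
[4:9]: 71
[5:10]: 79
[6:11]: 72

Max: 79 at [5:10]


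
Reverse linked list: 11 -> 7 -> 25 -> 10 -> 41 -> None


Step 1: curr=11, set curr.next=prev(None) | reversed so far: 11
Step 2: curr=7, set curr.next=prev(11) | reversed so far: 7 -> 11
Step 3: curr=25, set curr.next=prev(7) | reversed so far: 25 -> 7 -> 11
Step 4: curr=10, set curr.next=prev(25) | reversed so far: 10 -> 25 -> 7 -> 11
Step 5: curr=41, set curr.next=prev(10) | reversed so far: 41 -> 10 -> 25 -> 7 -> 11

41 -> 10 -> 25 -> 7 -> 11 -> None


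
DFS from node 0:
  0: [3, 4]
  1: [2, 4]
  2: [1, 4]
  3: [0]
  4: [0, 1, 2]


Visit 0, push [4, 3]
Visit 3, push []
Visit 4, push [2, 1]
Visit 1, push [2]
Visit 2, push []

DFS order: [0, 3, 4, 1, 2]


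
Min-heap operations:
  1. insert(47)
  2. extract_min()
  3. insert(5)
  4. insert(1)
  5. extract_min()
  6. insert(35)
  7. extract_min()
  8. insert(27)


insert(47) -> [47]
extract_min()->47, []
insert(5) -> [5]
insert(1) -> [1, 5]
extract_min()->1, [5]
insert(35) -> [5, 35]
extract_min()->5, [35]
insert(27) -> [27, 35]

Final heap: [27, 35]


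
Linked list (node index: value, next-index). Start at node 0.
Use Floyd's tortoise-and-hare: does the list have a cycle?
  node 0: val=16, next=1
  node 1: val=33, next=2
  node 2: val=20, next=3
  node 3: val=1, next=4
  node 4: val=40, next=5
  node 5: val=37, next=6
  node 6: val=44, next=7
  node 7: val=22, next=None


Floyd's tortoise (slow, +1) and hare (fast, +2):
  init: slow=0, fast=0
  step 1: slow=1, fast=2
  step 2: slow=2, fast=4
  step 3: slow=3, fast=6
  step 4: fast 6->7->None, no cycle

Cycle: no


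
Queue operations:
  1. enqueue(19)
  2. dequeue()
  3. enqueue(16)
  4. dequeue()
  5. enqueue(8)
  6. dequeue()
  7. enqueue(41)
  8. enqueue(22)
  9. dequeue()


enqueue(19) -> [19]
dequeue()->19, []
enqueue(16) -> [16]
dequeue()->16, []
enqueue(8) -> [8]
dequeue()->8, []
enqueue(41) -> [41]
enqueue(22) -> [41, 22]
dequeue()->41, [22]

Final queue: [22]


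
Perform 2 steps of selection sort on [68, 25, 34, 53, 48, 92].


Initial: [68, 25, 34, 53, 48, 92]
Step 1: min=25 at 1
  Swap: [25, 68, 34, 53, 48, 92]
Step 2: min=34 at 2
  Swap: [25, 34, 68, 53, 48, 92]

After 2 steps: [25, 34, 68, 53, 48, 92]


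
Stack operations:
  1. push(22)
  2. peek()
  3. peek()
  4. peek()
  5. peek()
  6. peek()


push(22) -> [22]
peek()->22
peek()->22
peek()->22
peek()->22
peek()->22

Final stack: [22]


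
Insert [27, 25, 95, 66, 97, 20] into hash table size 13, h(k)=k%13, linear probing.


Insert 27: h=1 -> slot 1
Insert 25: h=12 -> slot 12
Insert 95: h=4 -> slot 4
Insert 66: h=1, 1 probes -> slot 2
Insert 97: h=6 -> slot 6
Insert 20: h=7 -> slot 7

Table: [None, 27, 66, None, 95, None, 97, 20, None, None, None, None, 25]


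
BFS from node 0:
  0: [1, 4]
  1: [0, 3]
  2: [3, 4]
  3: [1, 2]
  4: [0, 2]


Visit 0, enqueue [1, 4]
Visit 1, enqueue [3]
Visit 4, enqueue [2]
Visit 3, enqueue []
Visit 2, enqueue []

BFS order: [0, 1, 4, 3, 2]


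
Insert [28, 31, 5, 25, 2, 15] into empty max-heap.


Insert 28: [28]
Insert 31: [31, 28]
Insert 5: [31, 28, 5]
Insert 25: [31, 28, 5, 25]
Insert 2: [31, 28, 5, 25, 2]
Insert 15: [31, 28, 15, 25, 2, 5]

Final heap: [31, 28, 15, 25, 2, 5]


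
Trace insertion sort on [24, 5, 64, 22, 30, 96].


Initial: [24, 5, 64, 22, 30, 96]
Insert 5: [5, 24, 64, 22, 30, 96]
Insert 64: [5, 24, 64, 22, 30, 96]
Insert 22: [5, 22, 24, 64, 30, 96]
Insert 30: [5, 22, 24, 30, 64, 96]
Insert 96: [5, 22, 24, 30, 64, 96]

Sorted: [5, 22, 24, 30, 64, 96]


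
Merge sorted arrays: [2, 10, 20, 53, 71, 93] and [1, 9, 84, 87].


Take 1 from B
Take 2 from A
Take 9 from B
Take 10 from A
Take 20 from A
Take 53 from A
Take 71 from A
Take 84 from B
Take 87 from B

Merged: [1, 2, 9, 10, 20, 53, 71, 84, 87, 93]


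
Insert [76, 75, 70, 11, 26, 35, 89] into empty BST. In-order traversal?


Insert 76: root
Insert 75: L from 76
Insert 70: L from 76 -> L from 75
Insert 11: L from 76 -> L from 75 -> L from 70
Insert 26: L from 76 -> L from 75 -> L from 70 -> R from 11
Insert 35: L from 76 -> L from 75 -> L from 70 -> R from 11 -> R from 26
Insert 89: R from 76

In-order: [11, 26, 35, 70, 75, 76, 89]


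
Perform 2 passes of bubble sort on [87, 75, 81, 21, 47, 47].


Initial: [87, 75, 81, 21, 47, 47]
Pass 1: [75, 81, 21, 47, 47, 87] (5 swaps)
Pass 2: [75, 21, 47, 47, 81, 87] (3 swaps)

After 2 passes: [75, 21, 47, 47, 81, 87]


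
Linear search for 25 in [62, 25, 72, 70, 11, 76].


i=0: 62!=25
i=1: 25==25 found!

Found at 1, 2 comps


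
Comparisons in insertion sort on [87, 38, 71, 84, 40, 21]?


Algorithm: insertion sort
Input: [87, 38, 71, 84, 40, 21]
Sorted: [21, 38, 40, 71, 84, 87]

14


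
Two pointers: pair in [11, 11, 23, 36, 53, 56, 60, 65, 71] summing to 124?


lo=0(11)+hi=8(71)=82
lo=1(11)+hi=8(71)=82
lo=2(23)+hi=8(71)=94
lo=3(36)+hi=8(71)=107
lo=4(53)+hi=8(71)=124

Yes: 53+71=124


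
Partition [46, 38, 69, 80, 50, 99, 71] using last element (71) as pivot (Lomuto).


Pivot: 71
  46 <= 71: advance i (no swap)
  38 <= 71: advance i (no swap)
  69 <= 71: advance i (no swap)
  50 <= 71: swap -> [46, 38, 69, 50, 80, 99, 71]
Place pivot at 4: [46, 38, 69, 50, 71, 99, 80]

Partitioned: [46, 38, 69, 50, 71, 99, 80]


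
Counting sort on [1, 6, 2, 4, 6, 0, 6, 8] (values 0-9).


Input: [1, 6, 2, 4, 6, 0, 6, 8]
Counts: [1, 1, 1, 0, 1, 0, 3, 0, 1, 0]

Sorted: [0, 1, 2, 4, 6, 6, 6, 8]


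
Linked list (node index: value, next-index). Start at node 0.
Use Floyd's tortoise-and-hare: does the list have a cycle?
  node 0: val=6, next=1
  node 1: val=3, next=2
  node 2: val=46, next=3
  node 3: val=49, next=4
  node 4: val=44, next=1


Floyd's tortoise (slow, +1) and hare (fast, +2):
  init: slow=0, fast=0
  step 1: slow=1, fast=2
  step 2: slow=2, fast=4
  step 3: slow=3, fast=2
  step 4: slow=4, fast=4
  slow == fast at node 4: cycle detected

Cycle: yes


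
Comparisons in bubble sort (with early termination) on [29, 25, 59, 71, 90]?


Algorithm: bubble sort (with early termination)
Input: [29, 25, 59, 71, 90]
Sorted: [25, 29, 59, 71, 90]

7


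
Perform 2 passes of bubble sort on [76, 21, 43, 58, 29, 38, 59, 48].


Initial: [76, 21, 43, 58, 29, 38, 59, 48]
Pass 1: [21, 43, 58, 29, 38, 59, 48, 76] (7 swaps)
Pass 2: [21, 43, 29, 38, 58, 48, 59, 76] (3 swaps)

After 2 passes: [21, 43, 29, 38, 58, 48, 59, 76]


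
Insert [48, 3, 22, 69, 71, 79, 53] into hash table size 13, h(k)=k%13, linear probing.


Insert 48: h=9 -> slot 9
Insert 3: h=3 -> slot 3
Insert 22: h=9, 1 probes -> slot 10
Insert 69: h=4 -> slot 4
Insert 71: h=6 -> slot 6
Insert 79: h=1 -> slot 1
Insert 53: h=1, 1 probes -> slot 2

Table: [None, 79, 53, 3, 69, None, 71, None, None, 48, 22, None, None]


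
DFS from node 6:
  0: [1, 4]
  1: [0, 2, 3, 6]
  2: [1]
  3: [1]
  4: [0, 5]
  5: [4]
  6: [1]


Visit 6, push [1]
Visit 1, push [3, 2, 0]
Visit 0, push [4]
Visit 4, push [5]
Visit 5, push []
Visit 2, push []
Visit 3, push []

DFS order: [6, 1, 0, 4, 5, 2, 3]


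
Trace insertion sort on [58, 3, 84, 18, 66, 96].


Initial: [58, 3, 84, 18, 66, 96]
Insert 3: [3, 58, 84, 18, 66, 96]
Insert 84: [3, 58, 84, 18, 66, 96]
Insert 18: [3, 18, 58, 84, 66, 96]
Insert 66: [3, 18, 58, 66, 84, 96]
Insert 96: [3, 18, 58, 66, 84, 96]

Sorted: [3, 18, 58, 66, 84, 96]


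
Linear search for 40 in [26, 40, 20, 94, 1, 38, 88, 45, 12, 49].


i=0: 26!=40
i=1: 40==40 found!

Found at 1, 2 comps


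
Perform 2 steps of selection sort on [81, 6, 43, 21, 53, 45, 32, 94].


Initial: [81, 6, 43, 21, 53, 45, 32, 94]
Step 1: min=6 at 1
  Swap: [6, 81, 43, 21, 53, 45, 32, 94]
Step 2: min=21 at 3
  Swap: [6, 21, 43, 81, 53, 45, 32, 94]

After 2 steps: [6, 21, 43, 81, 53, 45, 32, 94]


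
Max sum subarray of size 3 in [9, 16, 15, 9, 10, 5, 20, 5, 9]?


[0:3]: 40
[1:4]: 40
[2:5]: 34
[3:6]: 24
[4:7]: 35
[5:8]: 30
[6:9]: 34

Max: 40 at [0:3]


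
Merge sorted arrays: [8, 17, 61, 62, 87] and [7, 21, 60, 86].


Take 7 from B
Take 8 from A
Take 17 from A
Take 21 from B
Take 60 from B
Take 61 from A
Take 62 from A
Take 86 from B

Merged: [7, 8, 17, 21, 60, 61, 62, 86, 87]


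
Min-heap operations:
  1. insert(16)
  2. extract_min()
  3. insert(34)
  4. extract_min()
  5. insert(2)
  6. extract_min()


insert(16) -> [16]
extract_min()->16, []
insert(34) -> [34]
extract_min()->34, []
insert(2) -> [2]
extract_min()->2, []

Final heap: []


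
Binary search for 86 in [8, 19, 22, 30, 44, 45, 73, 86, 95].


Step 1: lo=0, hi=8, mid=4, val=44
Step 2: lo=5, hi=8, mid=6, val=73
Step 3: lo=7, hi=8, mid=7, val=86

Found at index 7


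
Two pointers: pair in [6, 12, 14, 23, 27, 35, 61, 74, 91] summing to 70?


lo=0(6)+hi=8(91)=97
lo=0(6)+hi=7(74)=80
lo=0(6)+hi=6(61)=67
lo=1(12)+hi=6(61)=73
lo=1(12)+hi=5(35)=47
lo=2(14)+hi=5(35)=49
lo=3(23)+hi=5(35)=58
lo=4(27)+hi=5(35)=62

No pair found


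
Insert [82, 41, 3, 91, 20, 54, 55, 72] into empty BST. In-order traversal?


Insert 82: root
Insert 41: L from 82
Insert 3: L from 82 -> L from 41
Insert 91: R from 82
Insert 20: L from 82 -> L from 41 -> R from 3
Insert 54: L from 82 -> R from 41
Insert 55: L from 82 -> R from 41 -> R from 54
Insert 72: L from 82 -> R from 41 -> R from 54 -> R from 55

In-order: [3, 20, 41, 54, 55, 72, 82, 91]


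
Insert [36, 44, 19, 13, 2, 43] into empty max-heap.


Insert 36: [36]
Insert 44: [44, 36]
Insert 19: [44, 36, 19]
Insert 13: [44, 36, 19, 13]
Insert 2: [44, 36, 19, 13, 2]
Insert 43: [44, 36, 43, 13, 2, 19]

Final heap: [44, 36, 43, 13, 2, 19]


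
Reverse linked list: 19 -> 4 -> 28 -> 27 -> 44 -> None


Step 1: curr=19, set curr.next=prev(None) | reversed so far: 19
Step 2: curr=4, set curr.next=prev(19) | reversed so far: 4 -> 19
Step 3: curr=28, set curr.next=prev(4) | reversed so far: 28 -> 4 -> 19
Step 4: curr=27, set curr.next=prev(28) | reversed so far: 27 -> 28 -> 4 -> 19
Step 5: curr=44, set curr.next=prev(27) | reversed so far: 44 -> 27 -> 28 -> 4 -> 19

44 -> 27 -> 28 -> 4 -> 19 -> None


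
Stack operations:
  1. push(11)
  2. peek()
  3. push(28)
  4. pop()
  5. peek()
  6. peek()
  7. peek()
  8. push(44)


push(11) -> [11]
peek()->11
push(28) -> [11, 28]
pop()->28, [11]
peek()->11
peek()->11
peek()->11
push(44) -> [11, 44]

Final stack: [11, 44]


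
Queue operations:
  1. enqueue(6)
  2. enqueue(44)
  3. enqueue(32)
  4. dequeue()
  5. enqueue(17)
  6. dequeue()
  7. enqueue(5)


enqueue(6) -> [6]
enqueue(44) -> [6, 44]
enqueue(32) -> [6, 44, 32]
dequeue()->6, [44, 32]
enqueue(17) -> [44, 32, 17]
dequeue()->44, [32, 17]
enqueue(5) -> [32, 17, 5]

Final queue: [32, 17, 5]


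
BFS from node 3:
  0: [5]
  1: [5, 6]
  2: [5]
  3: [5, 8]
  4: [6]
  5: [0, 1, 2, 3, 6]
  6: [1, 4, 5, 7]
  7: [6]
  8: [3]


Visit 3, enqueue [5, 8]
Visit 5, enqueue [0, 1, 2, 6]
Visit 8, enqueue []
Visit 0, enqueue []
Visit 1, enqueue []
Visit 2, enqueue []
Visit 6, enqueue [4, 7]
Visit 4, enqueue []
Visit 7, enqueue []

BFS order: [3, 5, 8, 0, 1, 2, 6, 4, 7]


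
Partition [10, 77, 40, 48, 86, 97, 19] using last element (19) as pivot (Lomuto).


Pivot: 19
  10 <= 19: advance i (no swap)
Place pivot at 1: [10, 19, 40, 48, 86, 97, 77]

Partitioned: [10, 19, 40, 48, 86, 97, 77]


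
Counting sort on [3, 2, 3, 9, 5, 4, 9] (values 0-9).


Input: [3, 2, 3, 9, 5, 4, 9]
Counts: [0, 0, 1, 2, 1, 1, 0, 0, 0, 2]

Sorted: [2, 3, 3, 4, 5, 9, 9]


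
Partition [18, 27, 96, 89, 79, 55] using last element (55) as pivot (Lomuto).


Pivot: 55
  18 <= 55: advance i (no swap)
  27 <= 55: advance i (no swap)
Place pivot at 2: [18, 27, 55, 89, 79, 96]

Partitioned: [18, 27, 55, 89, 79, 96]


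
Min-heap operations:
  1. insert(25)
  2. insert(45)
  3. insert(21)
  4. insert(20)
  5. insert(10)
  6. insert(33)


insert(25) -> [25]
insert(45) -> [25, 45]
insert(21) -> [21, 45, 25]
insert(20) -> [20, 21, 25, 45]
insert(10) -> [10, 20, 25, 45, 21]
insert(33) -> [10, 20, 25, 45, 21, 33]

Final heap: [10, 20, 25, 45, 21, 33]


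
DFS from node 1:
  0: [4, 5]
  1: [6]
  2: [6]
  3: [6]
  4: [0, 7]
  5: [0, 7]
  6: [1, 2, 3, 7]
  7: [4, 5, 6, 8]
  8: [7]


Visit 1, push [6]
Visit 6, push [7, 3, 2]
Visit 2, push []
Visit 3, push []
Visit 7, push [8, 5, 4]
Visit 4, push [0]
Visit 0, push [5]
Visit 5, push []
Visit 8, push []

DFS order: [1, 6, 2, 3, 7, 4, 0, 5, 8]
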